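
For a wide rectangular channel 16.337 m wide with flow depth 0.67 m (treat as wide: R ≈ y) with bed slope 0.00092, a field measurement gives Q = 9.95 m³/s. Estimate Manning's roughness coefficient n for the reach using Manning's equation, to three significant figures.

0.0255

A = b·y = 16.337 × 0.67 = 10.95 m²
Wide channel: R ≈ y = 0.67 m
n = (1/Q)·A·R^(2/3)·S^(1/2) = (1/9.95) × 10.95 × 0.7657 × 0.03033 = 0.02555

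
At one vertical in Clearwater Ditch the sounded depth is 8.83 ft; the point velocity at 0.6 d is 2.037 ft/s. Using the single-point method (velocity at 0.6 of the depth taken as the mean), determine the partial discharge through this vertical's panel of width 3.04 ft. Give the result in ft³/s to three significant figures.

54.7 ft³/s

v̄ = v₀.₆ = 2.037 ft/s
q = v̄ × d × w = 2.037 × 8.83 × 3.04 = 54.68 ft³/s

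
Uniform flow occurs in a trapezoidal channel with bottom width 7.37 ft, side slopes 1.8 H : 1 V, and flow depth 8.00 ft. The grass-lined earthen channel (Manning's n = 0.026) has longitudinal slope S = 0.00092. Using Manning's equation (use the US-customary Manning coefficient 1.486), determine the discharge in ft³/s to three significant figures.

A = (b + z·y)·y = (7.37 + 1.8×8.00)×8.00 = 174.2 ft²
P = b + 2y√(1+z²) = 7.37 + 2×8.00×√(1+1.8²) = 40.32 ft
R = A/P = 174.2/40.32 = 4.320 ft
Q = (1.486/n)·A·R^(2/3)·S^(1/2) = (1.486/0.026) × 174.2 × 4.320^(2/3) × 0.00092^(1/2) = 800.8 ft³/s

801 ft³/s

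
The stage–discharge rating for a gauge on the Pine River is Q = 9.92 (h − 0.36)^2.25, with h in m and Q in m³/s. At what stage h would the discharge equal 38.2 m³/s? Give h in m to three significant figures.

h − h₀ = (Q/C)^(1/b) = (38.2/9.92)^(1/2.25) = 1.821 m
h = 0.36 + 1.821 = 2.181 m

2.18 m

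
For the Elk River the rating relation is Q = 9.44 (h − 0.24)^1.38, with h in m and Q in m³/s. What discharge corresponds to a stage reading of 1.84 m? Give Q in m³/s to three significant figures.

18.1 m³/s

Q = 9.44 × (1.84 − 0.24)^1.38 = 9.44 × 1.6^1.38 = 18.06 m³/s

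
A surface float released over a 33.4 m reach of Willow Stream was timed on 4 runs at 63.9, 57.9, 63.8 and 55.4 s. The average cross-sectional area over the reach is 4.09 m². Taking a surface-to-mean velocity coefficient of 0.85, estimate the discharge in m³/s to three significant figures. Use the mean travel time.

1.93 m³/s

t̄ = (63.9 + 57.9 + 63.8 + 55.4) / 4 = 60.25 s
v_surface = L / t̄ = 33.4 / 60.25 = 0.5544 m/s
v_mean = 0.85 × 0.5544 = 0.4712 m/s
Q = A × v_mean = 4.09 × 0.4712 = 1.927 m³/s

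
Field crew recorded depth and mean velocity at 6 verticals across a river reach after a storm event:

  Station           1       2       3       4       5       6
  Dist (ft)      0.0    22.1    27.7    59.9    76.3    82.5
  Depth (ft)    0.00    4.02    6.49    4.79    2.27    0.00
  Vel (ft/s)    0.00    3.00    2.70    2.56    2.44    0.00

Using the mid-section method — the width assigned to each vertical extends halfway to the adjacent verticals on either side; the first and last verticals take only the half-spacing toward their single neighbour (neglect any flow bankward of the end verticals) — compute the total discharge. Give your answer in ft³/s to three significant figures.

w_2 = (27.7 − 0.0)/2 = 13.85 ft; q_2 = 3.00 × 4.02 × 13.85 = 167.0 ft³/s
w_3 = (59.9 − 22.1)/2 = 18.9 ft; q_3 = 2.70 × 6.49 × 18.9 = 331.2 ft³/s
w_4 = (76.3 − 27.7)/2 = 24.3 ft; q_4 = 2.56 × 4.79 × 24.3 = 298.0 ft³/s
w_5 = (82.5 − 59.9)/2 = 11.3 ft; q_5 = 2.44 × 2.27 × 11.3 = 62.59 ft³/s
Stations 1, 6 contribute zero (depth or velocity is 0).
Q = Σ qᵢ = 858.8 ft³/s

859 ft³/s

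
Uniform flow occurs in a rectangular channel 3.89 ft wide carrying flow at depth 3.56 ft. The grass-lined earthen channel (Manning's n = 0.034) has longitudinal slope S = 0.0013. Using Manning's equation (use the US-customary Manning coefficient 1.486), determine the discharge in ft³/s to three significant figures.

A = b·y = 3.89 × 3.56 = 13.85 ft²
P = b + 2y = 3.89 + 2×3.56 = 11.01 ft
R = A/P = 13.85/11.01 = 1.258 ft
Q = (1.486/n)·A·R^(2/3)·S^(1/2) = (1.486/0.034) × 13.85 × 1.258^(2/3) × 0.0013^(1/2) = 25.43 ft³/s

25.4 ft³/s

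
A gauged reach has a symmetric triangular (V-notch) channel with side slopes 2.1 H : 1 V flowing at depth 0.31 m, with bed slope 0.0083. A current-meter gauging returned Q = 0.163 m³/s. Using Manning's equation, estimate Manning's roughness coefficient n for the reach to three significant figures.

A = z·y² = 2.1×0.31² = 0.2018 m²
P = 2y√(1+z²) = 2×0.31×√(1+2.1²) = 1.442 m
R = A/P = 0.2018/1.442 = 0.1399 m
n = (1/Q)·A·R^(2/3)·S^(1/2) = (1/0.163) × 0.2018 × 0.2695 × 0.09110 = 0.03040

0.0304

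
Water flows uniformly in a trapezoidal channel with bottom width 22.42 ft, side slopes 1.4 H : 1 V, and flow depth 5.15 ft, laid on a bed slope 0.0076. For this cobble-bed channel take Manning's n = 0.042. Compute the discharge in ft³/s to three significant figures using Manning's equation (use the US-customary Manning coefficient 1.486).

1150 ft³/s

A = (b + z·y)·y = (22.42 + 1.4×5.15)×5.15 = 152.6 ft²
P = b + 2y√(1+z²) = 22.42 + 2×5.15×√(1+1.4²) = 40.14 ft
R = A/P = 152.6/40.14 = 3.801 ft
Q = (1.486/n)·A·R^(2/3)·S^(1/2) = (1.486/0.042) × 152.6 × 3.801^(2/3) × 0.0076^(1/2) = 1146 ft³/s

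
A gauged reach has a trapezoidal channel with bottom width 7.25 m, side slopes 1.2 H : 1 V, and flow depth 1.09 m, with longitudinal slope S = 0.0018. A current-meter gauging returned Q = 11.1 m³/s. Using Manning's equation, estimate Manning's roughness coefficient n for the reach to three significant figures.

0.0326

A = (b + z·y)·y = (7.25 + 1.2×1.09)×1.09 = 9.328 m²
P = b + 2y√(1+z²) = 7.25 + 2×1.09×√(1+1.2²) = 10.66 m
R = A/P = 9.328/10.66 = 0.8755 m
n = (1/Q)·A·R^(2/3)·S^(1/2) = (1/11.1) × 9.328 × 0.9151 × 0.04243 = 0.03263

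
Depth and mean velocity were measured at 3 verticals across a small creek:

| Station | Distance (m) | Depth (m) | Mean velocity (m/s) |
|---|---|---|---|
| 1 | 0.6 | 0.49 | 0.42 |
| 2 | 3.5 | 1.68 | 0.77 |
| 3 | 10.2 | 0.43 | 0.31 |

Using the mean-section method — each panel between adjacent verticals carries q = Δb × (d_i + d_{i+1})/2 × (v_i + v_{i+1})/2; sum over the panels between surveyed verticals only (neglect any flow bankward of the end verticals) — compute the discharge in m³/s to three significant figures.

5.69 m³/s

Panel 1-2: Δb = 2.9 m, d̄ = (0.49+1.68)/2 = 1.085, v̄ = (0.42+0.77)/2 = 0.595 → q = 2.9×1.085×0.595 = 1.872 m³/s
Panel 2-3: Δb = 6.7 m, d̄ = (1.68+0.43)/2 = 1.055, v̄ = (0.77+0.31)/2 = 0.54 → q = 6.7×1.055×0.54 = 3.817 m³/s
Q = Σ q = 5.689 m³/s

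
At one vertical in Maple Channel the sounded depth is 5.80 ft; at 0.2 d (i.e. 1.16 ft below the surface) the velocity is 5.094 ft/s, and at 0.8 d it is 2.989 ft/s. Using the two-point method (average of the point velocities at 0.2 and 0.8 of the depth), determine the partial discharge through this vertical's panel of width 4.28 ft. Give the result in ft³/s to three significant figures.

v̄ = (5.094 + 2.989) / 2 = 4.042 ft/s
q = v̄ × d × w = 4.042 × 5.80 × 4.28 = 100.3 ft³/s

100 ft³/s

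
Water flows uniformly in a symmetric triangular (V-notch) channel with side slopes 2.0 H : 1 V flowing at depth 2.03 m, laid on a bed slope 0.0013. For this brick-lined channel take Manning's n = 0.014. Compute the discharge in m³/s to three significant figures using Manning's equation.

19.9 m³/s

A = z·y² = 2.0×2.03² = 8.242 m²
P = 2y√(1+z²) = 2×2.03×√(1+2.0²) = 9.078 m
R = A/P = 8.242/9.078 = 0.9078 m
Q = (1/n)·A·R^(2/3)·S^(1/2) = (1/0.014) × 8.242 × 0.9078^(2/3) × 0.0013^(1/2) = 19.90 m³/s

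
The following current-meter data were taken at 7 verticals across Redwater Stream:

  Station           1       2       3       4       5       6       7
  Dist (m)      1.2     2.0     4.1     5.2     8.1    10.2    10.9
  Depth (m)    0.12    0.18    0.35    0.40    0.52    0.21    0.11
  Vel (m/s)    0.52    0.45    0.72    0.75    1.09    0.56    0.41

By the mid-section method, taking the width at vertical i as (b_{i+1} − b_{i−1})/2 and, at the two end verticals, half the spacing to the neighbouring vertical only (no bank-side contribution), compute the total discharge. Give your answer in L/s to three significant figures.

w_1 = (2.0 − 1.2)/2 = 0.4 m; q_1 = 0.52 × 0.12 × 0.4 = 0.02496 m³/s
w_2 = (4.1 − 1.2)/2 = 1.45 m; q_2 = 0.45 × 0.18 × 1.45 = 0.1175 m³/s
w_3 = (5.2 − 2.0)/2 = 1.6 m; q_3 = 0.72 × 0.35 × 1.6 = 0.4032 m³/s
w_4 = (8.1 − 4.1)/2 = 2 m; q_4 = 0.75 × 0.40 × 2 = 0.6000 m³/s
w_5 = (10.2 − 5.2)/2 = 2.5 m; q_5 = 1.09 × 0.52 × 2.5 = 1.417 m³/s
w_6 = (10.9 − 8.1)/2 = 1.4 m; q_6 = 0.56 × 0.21 × 1.4 = 0.1646 m³/s
w_7 = (10.9 − 10.2)/2 = 0.35 m; q_7 = 0.41 × 0.11 × 0.35 = 0.01579 m³/s
Q = Σ qᵢ = 2.743 m³/s
= 2.743 × 1000 = 2743 L/s

2740 L/s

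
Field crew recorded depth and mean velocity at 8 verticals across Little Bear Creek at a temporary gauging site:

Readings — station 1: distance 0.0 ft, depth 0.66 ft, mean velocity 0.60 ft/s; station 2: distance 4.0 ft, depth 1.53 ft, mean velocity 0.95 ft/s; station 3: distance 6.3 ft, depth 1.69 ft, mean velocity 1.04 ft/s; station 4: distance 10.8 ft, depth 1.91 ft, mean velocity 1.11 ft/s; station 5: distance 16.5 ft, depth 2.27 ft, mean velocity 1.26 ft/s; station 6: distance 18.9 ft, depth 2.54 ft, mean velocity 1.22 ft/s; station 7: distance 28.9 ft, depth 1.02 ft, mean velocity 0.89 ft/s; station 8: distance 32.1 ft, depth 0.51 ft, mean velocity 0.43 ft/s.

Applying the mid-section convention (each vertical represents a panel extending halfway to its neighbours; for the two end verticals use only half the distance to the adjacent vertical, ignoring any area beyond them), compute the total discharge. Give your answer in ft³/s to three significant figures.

59.3 ft³/s

w_1 = (4.0 − 0.0)/2 = 2 ft; q_1 = 0.60 × 0.66 × 2 = 0.7920 ft³/s
w_2 = (6.3 − 0.0)/2 = 3.15 ft; q_2 = 0.95 × 1.53 × 3.15 = 4.579 ft³/s
w_3 = (10.8 − 4.0)/2 = 3.4 ft; q_3 = 1.04 × 1.69 × 3.4 = 5.976 ft³/s
w_4 = (16.5 − 6.3)/2 = 5.1 ft; q_4 = 1.11 × 1.91 × 5.1 = 10.81 ft³/s
w_5 = (18.9 − 10.8)/2 = 4.05 ft; q_5 = 1.26 × 2.27 × 4.05 = 11.58 ft³/s
w_6 = (28.9 − 16.5)/2 = 6.2 ft; q_6 = 1.22 × 2.54 × 6.2 = 19.21 ft³/s
w_7 = (32.1 − 18.9)/2 = 6.6 ft; q_7 = 0.89 × 1.02 × 6.6 = 5.991 ft³/s
w_8 = (32.1 − 28.9)/2 = 1.6 ft; q_8 = 0.43 × 0.51 × 1.6 = 0.3509 ft³/s
Q = Σ qᵢ = 59.30 ft³/s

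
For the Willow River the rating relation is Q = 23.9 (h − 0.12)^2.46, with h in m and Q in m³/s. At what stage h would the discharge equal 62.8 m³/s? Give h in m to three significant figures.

h − h₀ = (Q/C)^(1/b) = (62.8/23.9)^(1/2.46) = 1.481 m
h = 0.12 + 1.481 = 1.601 m

1.60 m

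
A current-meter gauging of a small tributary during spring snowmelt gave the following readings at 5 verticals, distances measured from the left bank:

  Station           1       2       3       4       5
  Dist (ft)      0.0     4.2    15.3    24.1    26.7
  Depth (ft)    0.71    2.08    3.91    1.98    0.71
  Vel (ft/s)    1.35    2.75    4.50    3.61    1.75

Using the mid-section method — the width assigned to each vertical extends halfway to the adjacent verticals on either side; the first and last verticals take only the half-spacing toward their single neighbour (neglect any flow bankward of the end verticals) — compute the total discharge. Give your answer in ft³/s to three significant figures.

w_1 = (4.2 − 0.0)/2 = 2.1 ft; q_1 = 1.35 × 0.71 × 2.1 = 2.013 ft³/s
w_2 = (15.3 − 0.0)/2 = 7.65 ft; q_2 = 2.75 × 2.08 × 7.65 = 43.76 ft³/s
w_3 = (24.1 − 4.2)/2 = 9.95 ft; q_3 = 4.50 × 3.91 × 9.95 = 175.1 ft³/s
w_4 = (26.7 − 15.3)/2 = 5.7 ft; q_4 = 3.61 × 1.98 × 5.7 = 40.74 ft³/s
w_5 = (26.7 − 24.1)/2 = 1.3 ft; q_5 = 1.75 × 0.71 × 1.3 = 1.615 ft³/s
Q = Σ qᵢ = 263.2 ft³/s

263 ft³/s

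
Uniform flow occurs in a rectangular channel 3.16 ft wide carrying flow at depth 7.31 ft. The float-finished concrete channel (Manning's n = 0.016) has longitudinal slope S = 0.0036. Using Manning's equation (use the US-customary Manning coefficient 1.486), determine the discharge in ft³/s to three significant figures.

A = b·y = 3.16 × 7.31 = 23.10 ft²
P = b + 2y = 3.16 + 2×7.31 = 17.78 ft
R = A/P = 23.10/17.78 = 1.299 ft
Q = (1.486/n)·A·R^(2/3)·S^(1/2) = (1.486/0.016) × 23.10 × 1.299^(2/3) × 0.0036^(1/2) = 153.3 ft³/s

153 ft³/s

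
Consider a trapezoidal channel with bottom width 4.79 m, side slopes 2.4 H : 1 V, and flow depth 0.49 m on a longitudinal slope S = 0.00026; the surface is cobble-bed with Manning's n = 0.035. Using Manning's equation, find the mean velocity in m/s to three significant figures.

A = (b + z·y)·y = (4.79 + 2.4×0.49)×0.49 = 2.923 m²
P = b + 2y√(1+z²) = 4.79 + 2×0.49×√(1+2.4²) = 7.338 m
R = A/P = 2.923/7.338 = 0.3984 m
Q = (1/n)·A·R^(2/3)·S^(1/2) = (1/0.035) × 2.923 × 0.3984^(2/3) × 0.00026^(1/2) = 0.7292 m³/s
V = Q/A = 0.7292/2.923 = 0.2494 m/s

0.249 m/s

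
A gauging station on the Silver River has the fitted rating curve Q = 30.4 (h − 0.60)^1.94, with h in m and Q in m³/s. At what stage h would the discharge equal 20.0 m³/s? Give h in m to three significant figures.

h − h₀ = (Q/C)^(1/b) = (20.0/30.4)^(1/1.94) = 0.8059 m
h = 0.60 + 0.8059 = 1.406 m

1.41 m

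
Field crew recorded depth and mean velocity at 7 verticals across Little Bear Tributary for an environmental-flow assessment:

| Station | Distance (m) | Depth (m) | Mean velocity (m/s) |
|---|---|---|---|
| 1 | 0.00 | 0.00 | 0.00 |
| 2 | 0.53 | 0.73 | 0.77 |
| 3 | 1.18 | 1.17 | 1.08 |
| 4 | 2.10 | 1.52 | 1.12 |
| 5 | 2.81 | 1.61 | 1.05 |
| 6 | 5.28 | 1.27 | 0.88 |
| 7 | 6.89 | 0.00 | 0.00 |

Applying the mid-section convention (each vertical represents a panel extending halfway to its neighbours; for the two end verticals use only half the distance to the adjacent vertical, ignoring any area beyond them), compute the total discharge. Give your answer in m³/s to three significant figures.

7.68 m³/s

w_2 = (1.18 − 0.00)/2 = 0.59 m; q_2 = 0.77 × 0.73 × 0.59 = 0.3316 m³/s
w_3 = (2.10 − 0.53)/2 = 0.785 m; q_3 = 1.08 × 1.17 × 0.785 = 0.9919 m³/s
w_4 = (2.81 − 1.18)/2 = 0.815 m; q_4 = 1.12 × 1.52 × 0.815 = 1.387 m³/s
w_5 = (5.28 − 2.10)/2 = 1.59 m; q_5 = 1.05 × 1.61 × 1.59 = 2.688 m³/s
w_6 = (6.89 − 2.81)/2 = 2.04 m; q_6 = 0.88 × 1.27 × 2.04 = 2.280 m³/s
Stations 1, 7 contribute zero (depth or velocity is 0).
Q = Σ qᵢ = 7.679 m³/s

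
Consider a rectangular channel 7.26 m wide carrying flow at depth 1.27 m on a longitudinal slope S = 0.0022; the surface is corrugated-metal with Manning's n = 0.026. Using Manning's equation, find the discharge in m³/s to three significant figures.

16.0 m³/s

A = b·y = 7.26 × 1.27 = 9.220 m²
P = b + 2y = 7.26 + 2×1.27 = 9.800 m
R = A/P = 9.220/9.800 = 0.9408 m
Q = (1/n)·A·R^(2/3)·S^(1/2) = (1/0.026) × 9.220 × 0.9408^(2/3) × 0.0022^(1/2) = 15.97 m³/s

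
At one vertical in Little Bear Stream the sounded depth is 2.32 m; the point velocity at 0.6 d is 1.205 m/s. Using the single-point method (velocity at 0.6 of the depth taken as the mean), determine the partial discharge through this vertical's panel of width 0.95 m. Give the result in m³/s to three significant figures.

v̄ = v₀.₆ = 1.205 m/s
q = v̄ × d × w = 1.205 × 2.32 × 0.95 = 2.656 m³/s

2.66 m³/s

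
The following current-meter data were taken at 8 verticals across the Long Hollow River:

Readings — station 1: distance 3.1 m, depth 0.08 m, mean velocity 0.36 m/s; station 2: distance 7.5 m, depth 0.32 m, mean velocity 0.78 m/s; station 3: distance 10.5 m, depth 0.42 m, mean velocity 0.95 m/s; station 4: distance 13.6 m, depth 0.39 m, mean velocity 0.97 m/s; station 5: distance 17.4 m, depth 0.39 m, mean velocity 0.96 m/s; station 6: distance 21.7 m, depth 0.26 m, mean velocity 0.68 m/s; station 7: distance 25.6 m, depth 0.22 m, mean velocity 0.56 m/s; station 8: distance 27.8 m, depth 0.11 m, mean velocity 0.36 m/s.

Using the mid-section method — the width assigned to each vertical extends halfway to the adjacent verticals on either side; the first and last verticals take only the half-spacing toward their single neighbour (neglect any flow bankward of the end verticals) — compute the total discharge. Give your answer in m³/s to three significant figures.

w_1 = (7.5 − 3.1)/2 = 2.2 m; q_1 = 0.36 × 0.08 × 2.2 = 0.06336 m³/s
w_2 = (10.5 − 3.1)/2 = 3.7 m; q_2 = 0.78 × 0.32 × 3.7 = 0.9235 m³/s
w_3 = (13.6 − 7.5)/2 = 3.05 m; q_3 = 0.95 × 0.42 × 3.05 = 1.217 m³/s
w_4 = (17.4 − 10.5)/2 = 3.45 m; q_4 = 0.97 × 0.39 × 3.45 = 1.305 m³/s
w_5 = (21.7 − 13.6)/2 = 4.05 m; q_5 = 0.96 × 0.39 × 4.05 = 1.516 m³/s
w_6 = (25.6 − 17.4)/2 = 4.1 m; q_6 = 0.68 × 0.26 × 4.1 = 0.7249 m³/s
w_7 = (27.8 − 21.7)/2 = 3.05 m; q_7 = 0.56 × 0.22 × 3.05 = 0.3758 m³/s
w_8 = (27.8 − 25.6)/2 = 1.1 m; q_8 = 0.36 × 0.11 × 1.1 = 0.04356 m³/s
Q = Σ qᵢ = 6.169 m³/s

6.17 m³/s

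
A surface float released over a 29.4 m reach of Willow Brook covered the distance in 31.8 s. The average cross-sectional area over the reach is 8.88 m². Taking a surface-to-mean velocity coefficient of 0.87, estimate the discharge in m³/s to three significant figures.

v_surface = L / t̄ = 29.4 / 31.8 = 0.9245 m/s
v_mean = 0.87 × 0.9245 = 0.8043 m/s
Q = A × v_mean = 8.88 × 0.8043 = 7.143 m³/s

7.14 m³/s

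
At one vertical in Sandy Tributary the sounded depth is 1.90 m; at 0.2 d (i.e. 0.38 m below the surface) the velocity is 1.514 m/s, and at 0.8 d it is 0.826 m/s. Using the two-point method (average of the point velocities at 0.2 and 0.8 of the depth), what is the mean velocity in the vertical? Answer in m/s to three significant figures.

v̄ = (1.514 + 0.826) / 2 = 1.170 m/s

1.17 m/s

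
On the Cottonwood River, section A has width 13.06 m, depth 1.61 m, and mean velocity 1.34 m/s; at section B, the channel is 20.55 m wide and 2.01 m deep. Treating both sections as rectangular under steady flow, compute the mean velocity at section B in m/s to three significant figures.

0.682 m/s

Q = A₁V₁ = (13.06×1.61) × 1.34 = 28.18 m³/s
A₂ = 20.55 × 2.01 = 41.31 m²
V₂ = Q/A₂ = 28.18/41.31 = 0.6821 m/s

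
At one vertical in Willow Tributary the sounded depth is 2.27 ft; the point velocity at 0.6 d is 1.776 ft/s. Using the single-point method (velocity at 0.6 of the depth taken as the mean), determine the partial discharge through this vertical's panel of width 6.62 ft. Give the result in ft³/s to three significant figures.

26.7 ft³/s

v̄ = v₀.₆ = 1.776 ft/s
q = v̄ × d × w = 1.776 × 2.27 × 6.62 = 26.69 ft³/s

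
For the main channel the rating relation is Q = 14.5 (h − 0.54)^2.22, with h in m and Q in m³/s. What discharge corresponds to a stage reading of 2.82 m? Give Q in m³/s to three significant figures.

Q = 14.5 × (2.82 − 0.54)^2.22 = 14.5 × 2.28^2.22 = 90.36 m³/s

90.4 m³/s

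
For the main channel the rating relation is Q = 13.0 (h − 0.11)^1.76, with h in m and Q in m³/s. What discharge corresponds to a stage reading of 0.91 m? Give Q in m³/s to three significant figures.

8.78 m³/s

Q = 13.0 × (0.91 − 0.11)^1.76 = 13.0 × 0.8^1.76 = 8.778 m³/s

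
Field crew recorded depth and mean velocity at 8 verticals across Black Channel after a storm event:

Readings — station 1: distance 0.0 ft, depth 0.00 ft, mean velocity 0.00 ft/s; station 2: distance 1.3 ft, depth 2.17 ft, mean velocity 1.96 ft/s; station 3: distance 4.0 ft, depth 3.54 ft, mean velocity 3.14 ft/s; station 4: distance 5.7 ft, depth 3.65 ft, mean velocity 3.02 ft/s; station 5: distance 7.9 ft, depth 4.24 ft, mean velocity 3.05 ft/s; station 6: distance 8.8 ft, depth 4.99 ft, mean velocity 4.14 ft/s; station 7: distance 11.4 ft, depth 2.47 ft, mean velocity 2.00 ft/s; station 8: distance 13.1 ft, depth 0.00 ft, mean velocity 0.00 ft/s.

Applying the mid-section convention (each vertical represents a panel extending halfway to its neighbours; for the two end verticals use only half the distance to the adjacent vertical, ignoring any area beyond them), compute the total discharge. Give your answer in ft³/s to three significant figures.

w_2 = (4.0 − 0.0)/2 = 2 ft; q_2 = 1.96 × 2.17 × 2 = 8.506 ft³/s
w_3 = (5.7 − 1.3)/2 = 2.2 ft; q_3 = 3.14 × 3.54 × 2.2 = 24.45 ft³/s
w_4 = (7.9 − 4.0)/2 = 1.95 ft; q_4 = 3.02 × 3.65 × 1.95 = 21.49 ft³/s
w_5 = (8.8 − 5.7)/2 = 1.55 ft; q_5 = 3.05 × 4.24 × 1.55 = 20.04 ft³/s
w_6 = (11.4 − 7.9)/2 = 1.75 ft; q_6 = 4.14 × 4.99 × 1.75 = 36.15 ft³/s
w_7 = (13.1 − 8.8)/2 = 2.15 ft; q_7 = 2.00 × 2.47 × 2.15 = 10.62 ft³/s
Stations 1, 8 contribute zero (depth or velocity is 0).
Q = Σ qᵢ = 121.3 ft³/s

121 ft³/s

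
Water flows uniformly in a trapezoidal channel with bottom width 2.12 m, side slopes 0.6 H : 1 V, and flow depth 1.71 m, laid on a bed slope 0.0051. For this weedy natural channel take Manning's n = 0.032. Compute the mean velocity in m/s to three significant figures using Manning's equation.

2.05 m/s

A = (b + z·y)·y = (2.12 + 0.6×1.71)×1.71 = 5.380 m²
P = b + 2y√(1+z²) = 2.12 + 2×1.71×√(1+0.6²) = 6.108 m
R = A/P = 5.380/6.108 = 0.8807 m
Q = (1/n)·A·R^(2/3)·S^(1/2) = (1/0.032) × 5.380 × 0.8807^(2/3) × 0.0051^(1/2) = 11.03 m³/s
V = Q/A = 11.03/5.380 = 2.050 m/s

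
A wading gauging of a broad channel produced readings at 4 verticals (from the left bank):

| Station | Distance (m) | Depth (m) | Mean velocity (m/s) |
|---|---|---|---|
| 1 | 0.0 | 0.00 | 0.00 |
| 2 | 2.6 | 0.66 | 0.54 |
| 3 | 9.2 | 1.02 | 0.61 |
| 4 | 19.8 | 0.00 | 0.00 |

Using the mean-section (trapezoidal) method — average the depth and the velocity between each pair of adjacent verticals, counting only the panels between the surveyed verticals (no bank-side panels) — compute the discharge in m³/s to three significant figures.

Panel 1-2: Δb = 2.6 m, d̄ = (0.00+0.66)/2 = 0.33, v̄ = (0.00+0.54)/2 = 0.27 → q = 2.6×0.33×0.27 = 0.2317 m³/s
Panel 2-3: Δb = 6.6 m, d̄ = (0.66+1.02)/2 = 0.84, v̄ = (0.54+0.61)/2 = 0.575 → q = 6.6×0.84×0.575 = 3.188 m³/s
Panel 3-4: Δb = 10.6 m, d̄ = (1.02+0.00)/2 = 0.51, v̄ = (0.61+0.00)/2 = 0.305 → q = 10.6×0.51×0.305 = 1.649 m³/s
Q = Σ q = 5.068 m³/s

5.07 m³/s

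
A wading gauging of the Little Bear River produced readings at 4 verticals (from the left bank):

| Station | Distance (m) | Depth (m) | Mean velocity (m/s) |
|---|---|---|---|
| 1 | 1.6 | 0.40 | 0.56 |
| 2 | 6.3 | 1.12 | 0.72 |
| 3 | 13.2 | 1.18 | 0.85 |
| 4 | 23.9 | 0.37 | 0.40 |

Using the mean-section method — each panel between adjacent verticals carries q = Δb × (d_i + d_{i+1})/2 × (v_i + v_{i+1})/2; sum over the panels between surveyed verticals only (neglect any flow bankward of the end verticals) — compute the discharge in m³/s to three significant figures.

Panel 1-2: Δb = 4.7 m, d̄ = (0.40+1.12)/2 = 0.76, v̄ = (0.56+0.72)/2 = 0.64 → q = 4.7×0.76×0.64 = 2.286 m³/s
Panel 2-3: Δb = 6.9 m, d̄ = (1.12+1.18)/2 = 1.15, v̄ = (0.72+0.85)/2 = 0.785 → q = 6.9×1.15×0.785 = 6.229 m³/s
Panel 3-4: Δb = 10.7 m, d̄ = (1.18+0.37)/2 = 0.775, v̄ = (0.85+0.40)/2 = 0.625 → q = 10.7×0.775×0.625 = 5.183 m³/s
Q = Σ q = 13.70 m³/s

13.7 m³/s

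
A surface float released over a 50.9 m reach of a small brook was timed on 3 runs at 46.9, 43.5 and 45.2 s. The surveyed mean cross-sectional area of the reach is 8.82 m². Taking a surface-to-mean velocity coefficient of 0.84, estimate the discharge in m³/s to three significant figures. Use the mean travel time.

t̄ = (46.9 + 43.5 + 45.2) / 3 = 45.2 s
v_surface = L / t̄ = 50.9 / 45.2 = 1.126 m/s
v_mean = 0.84 × 1.126 = 0.9459 m/s
Q = A × v_mean = 8.82 × 0.9459 = 8.343 m³/s

8.34 m³/s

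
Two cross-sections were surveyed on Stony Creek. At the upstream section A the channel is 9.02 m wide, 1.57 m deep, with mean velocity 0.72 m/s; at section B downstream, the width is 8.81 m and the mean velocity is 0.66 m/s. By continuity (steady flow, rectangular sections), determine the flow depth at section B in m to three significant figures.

Q = A₁V₁ = (9.02×1.57) × 0.72 = 10.20 m³/s
d₂ = Q/(b₂ V₂) = 10.20/(8.81×0.66) = 1.754 m

1.75 m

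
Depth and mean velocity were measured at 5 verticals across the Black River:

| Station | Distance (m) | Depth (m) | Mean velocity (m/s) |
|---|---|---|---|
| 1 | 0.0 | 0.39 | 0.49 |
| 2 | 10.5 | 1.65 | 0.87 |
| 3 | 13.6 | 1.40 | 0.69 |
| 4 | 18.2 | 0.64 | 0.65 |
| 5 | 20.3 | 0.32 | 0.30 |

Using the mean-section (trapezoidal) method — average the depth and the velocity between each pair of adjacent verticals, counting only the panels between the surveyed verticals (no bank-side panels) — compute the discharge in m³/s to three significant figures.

14.6 m³/s

Panel 1-2: Δb = 10.5 m, d̄ = (0.39+1.65)/2 = 1.02, v̄ = (0.49+0.87)/2 = 0.68 → q = 10.5×1.02×0.68 = 7.283 m³/s
Panel 2-3: Δb = 3.1 m, d̄ = (1.65+1.40)/2 = 1.525, v̄ = (0.87+0.69)/2 = 0.78 → q = 3.1×1.525×0.78 = 3.687 m³/s
Panel 3-4: Δb = 4.6 m, d̄ = (1.40+0.64)/2 = 1.02, v̄ = (0.69+0.65)/2 = 0.67 → q = 4.6×1.02×0.67 = 3.144 m³/s
Panel 4-5: Δb = 2.1 m, d̄ = (0.64+0.32)/2 = 0.48, v̄ = (0.65+0.30)/2 = 0.475 → q = 2.1×0.48×0.475 = 0.4788 m³/s
Q = Σ q = 14.59 m³/s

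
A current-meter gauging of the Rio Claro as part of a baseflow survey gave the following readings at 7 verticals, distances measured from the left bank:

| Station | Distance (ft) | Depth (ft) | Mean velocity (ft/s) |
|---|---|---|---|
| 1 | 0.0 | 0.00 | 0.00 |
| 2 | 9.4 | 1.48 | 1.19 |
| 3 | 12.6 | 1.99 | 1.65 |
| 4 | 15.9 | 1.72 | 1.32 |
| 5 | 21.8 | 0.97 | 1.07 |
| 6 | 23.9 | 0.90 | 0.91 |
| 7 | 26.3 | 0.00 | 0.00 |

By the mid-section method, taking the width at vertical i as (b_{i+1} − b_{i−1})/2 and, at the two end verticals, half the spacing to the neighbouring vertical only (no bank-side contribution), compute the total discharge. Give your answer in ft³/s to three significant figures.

38.2 ft³/s

w_2 = (12.6 − 0.0)/2 = 6.3 ft; q_2 = 1.19 × 1.48 × 6.3 = 11.10 ft³/s
w_3 = (15.9 − 9.4)/2 = 3.25 ft; q_3 = 1.65 × 1.99 × 3.25 = 10.67 ft³/s
w_4 = (21.8 − 12.6)/2 = 4.6 ft; q_4 = 1.32 × 1.72 × 4.6 = 10.44 ft³/s
w_5 = (23.9 − 15.9)/2 = 4 ft; q_5 = 1.07 × 0.97 × 4 = 4.152 ft³/s
w_6 = (26.3 − 21.8)/2 = 2.25 ft; q_6 = 0.91 × 0.90 × 2.25 = 1.843 ft³/s
Stations 1, 7 contribute zero (depth or velocity is 0).
Q = Σ qᵢ = 38.21 ft³/s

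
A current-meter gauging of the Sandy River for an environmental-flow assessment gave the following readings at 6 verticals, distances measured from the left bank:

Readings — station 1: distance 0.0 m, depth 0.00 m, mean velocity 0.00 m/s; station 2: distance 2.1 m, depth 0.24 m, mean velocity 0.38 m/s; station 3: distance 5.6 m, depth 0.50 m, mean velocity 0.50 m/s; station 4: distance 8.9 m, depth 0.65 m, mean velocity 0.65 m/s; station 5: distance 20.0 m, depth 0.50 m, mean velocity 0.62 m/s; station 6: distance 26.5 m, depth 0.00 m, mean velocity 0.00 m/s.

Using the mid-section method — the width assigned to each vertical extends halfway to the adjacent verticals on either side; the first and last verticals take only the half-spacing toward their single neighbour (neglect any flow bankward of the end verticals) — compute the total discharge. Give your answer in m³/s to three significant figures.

6.88 m³/s

w_2 = (5.6 − 0.0)/2 = 2.8 m; q_2 = 0.38 × 0.24 × 2.8 = 0.2554 m³/s
w_3 = (8.9 − 2.1)/2 = 3.4 m; q_3 = 0.50 × 0.50 × 3.4 = 0.8500 m³/s
w_4 = (20.0 − 5.6)/2 = 7.2 m; q_4 = 0.65 × 0.65 × 7.2 = 3.042 m³/s
w_5 = (26.5 − 8.9)/2 = 8.8 m; q_5 = 0.62 × 0.50 × 8.8 = 2.728 m³/s
Stations 1, 6 contribute zero (depth or velocity is 0).
Q = Σ qᵢ = 6.875 m³/s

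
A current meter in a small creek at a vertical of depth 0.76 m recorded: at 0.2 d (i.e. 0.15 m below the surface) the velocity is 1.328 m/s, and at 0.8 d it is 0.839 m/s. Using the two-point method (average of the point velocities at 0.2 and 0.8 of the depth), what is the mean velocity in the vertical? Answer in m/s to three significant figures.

v̄ = (1.328 + 0.839) / 2 = 1.084 m/s

1.08 m/s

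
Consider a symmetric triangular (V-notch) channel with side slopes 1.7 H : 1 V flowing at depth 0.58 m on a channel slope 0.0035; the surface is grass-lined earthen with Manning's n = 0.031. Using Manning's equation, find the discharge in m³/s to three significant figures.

0.433 m³/s

A = z·y² = 1.7×0.58² = 0.5719 m²
P = 2y√(1+z²) = 2×0.58×√(1+1.7²) = 2.288 m
R = A/P = 0.5719/2.288 = 0.2500 m
Q = (1/n)·A·R^(2/3)·S^(1/2) = (1/0.031) × 0.5719 × 0.2500^(2/3) × 0.0035^(1/2) = 0.4331 m³/s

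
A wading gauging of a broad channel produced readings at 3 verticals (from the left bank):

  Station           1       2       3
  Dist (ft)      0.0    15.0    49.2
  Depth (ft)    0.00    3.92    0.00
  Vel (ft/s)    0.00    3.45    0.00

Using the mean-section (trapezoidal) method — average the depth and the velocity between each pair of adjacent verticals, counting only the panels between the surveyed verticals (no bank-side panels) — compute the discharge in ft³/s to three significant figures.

166 ft³/s

Panel 1-2: Δb = 15 ft, d̄ = (0.00+3.92)/2 = 1.96, v̄ = (0.00+3.45)/2 = 1.725 → q = 15×1.96×1.725 = 50.72 ft³/s
Panel 2-3: Δb = 34.2 ft, d̄ = (3.92+0.00)/2 = 1.96, v̄ = (3.45+0.00)/2 = 1.725 → q = 34.2×1.96×1.725 = 115.6 ft³/s
Q = Σ q = 166.3 ft³/s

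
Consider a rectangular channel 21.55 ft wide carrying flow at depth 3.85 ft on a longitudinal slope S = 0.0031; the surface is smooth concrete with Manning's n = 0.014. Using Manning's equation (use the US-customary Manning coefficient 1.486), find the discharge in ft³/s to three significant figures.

983 ft³/s

A = b·y = 21.55 × 3.85 = 82.97 ft²
P = b + 2y = 21.55 + 2×3.85 = 29.25 ft
R = A/P = 82.97/29.25 = 2.836 ft
Q = (1.486/n)·A·R^(2/3)·S^(1/2) = (1.486/0.014) × 82.97 × 2.836^(2/3) × 0.0031^(1/2) = 982.5 ft³/s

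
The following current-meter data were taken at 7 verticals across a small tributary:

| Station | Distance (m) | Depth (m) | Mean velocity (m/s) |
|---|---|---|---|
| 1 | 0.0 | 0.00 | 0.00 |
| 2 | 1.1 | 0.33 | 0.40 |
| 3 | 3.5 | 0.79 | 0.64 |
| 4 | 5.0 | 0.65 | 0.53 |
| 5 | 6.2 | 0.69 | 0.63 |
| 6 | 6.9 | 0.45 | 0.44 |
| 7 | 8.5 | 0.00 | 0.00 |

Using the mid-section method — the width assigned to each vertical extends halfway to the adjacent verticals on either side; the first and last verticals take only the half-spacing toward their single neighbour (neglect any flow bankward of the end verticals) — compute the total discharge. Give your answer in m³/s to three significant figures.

w_2 = (3.5 − 0.0)/2 = 1.75 m; q_2 = 0.40 × 0.33 × 1.75 = 0.2310 m³/s
w_3 = (5.0 − 1.1)/2 = 1.95 m; q_3 = 0.64 × 0.79 × 1.95 = 0.9859 m³/s
w_4 = (6.2 − 3.5)/2 = 1.35 m; q_4 = 0.53 × 0.65 × 1.35 = 0.4651 m³/s
w_5 = (6.9 − 5.0)/2 = 0.95 m; q_5 = 0.63 × 0.69 × 0.95 = 0.4130 m³/s
w_6 = (8.5 − 6.2)/2 = 1.15 m; q_6 = 0.44 × 0.45 × 1.15 = 0.2277 m³/s
Stations 1, 7 contribute zero (depth or velocity is 0).
Q = Σ qᵢ = 2.323 m³/s

2.32 m³/s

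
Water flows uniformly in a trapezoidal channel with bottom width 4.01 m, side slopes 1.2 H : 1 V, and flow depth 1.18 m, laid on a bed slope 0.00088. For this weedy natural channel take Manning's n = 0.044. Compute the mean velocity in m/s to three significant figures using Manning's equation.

A = (b + z·y)·y = (4.01 + 1.2×1.18)×1.18 = 6.403 m²
P = b + 2y√(1+z²) = 4.01 + 2×1.18×√(1+1.2²) = 7.696 m
R = A/P = 6.403/7.696 = 0.8319 m
Q = (1/n)·A·R^(2/3)·S^(1/2) = (1/0.044) × 6.403 × 0.8319^(2/3) × 0.00088^(1/2) = 3.818 m³/s
V = Q/A = 3.818/6.403 = 0.5964 m/s

0.596 m/s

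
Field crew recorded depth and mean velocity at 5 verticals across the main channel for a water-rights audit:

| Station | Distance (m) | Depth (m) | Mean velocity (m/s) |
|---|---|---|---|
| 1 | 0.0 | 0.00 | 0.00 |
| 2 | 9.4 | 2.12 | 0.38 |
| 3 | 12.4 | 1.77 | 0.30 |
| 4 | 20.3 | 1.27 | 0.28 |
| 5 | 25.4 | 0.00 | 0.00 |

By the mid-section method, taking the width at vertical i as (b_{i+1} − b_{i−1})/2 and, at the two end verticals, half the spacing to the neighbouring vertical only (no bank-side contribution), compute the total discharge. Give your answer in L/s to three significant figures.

w_2 = (12.4 − 0.0)/2 = 6.2 m; q_2 = 0.38 × 2.12 × 6.2 = 4.995 m³/s
w_3 = (20.3 − 9.4)/2 = 5.45 m; q_3 = 0.30 × 1.77 × 5.45 = 2.894 m³/s
w_4 = (25.4 − 12.4)/2 = 6.5 m; q_4 = 0.28 × 1.27 × 6.5 = 2.311 m³/s
Stations 1, 5 contribute zero (depth or velocity is 0).
Q = Σ qᵢ = 10.20 m³/s
= 10.20 × 1000 = 10200 L/s

10200 L/s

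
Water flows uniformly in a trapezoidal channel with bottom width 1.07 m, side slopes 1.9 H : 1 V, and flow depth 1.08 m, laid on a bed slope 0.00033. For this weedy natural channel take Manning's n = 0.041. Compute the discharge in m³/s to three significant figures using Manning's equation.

A = (b + z·y)·y = (1.07 + 1.9×1.08)×1.08 = 3.372 m²
P = b + 2y√(1+z²) = 1.07 + 2×1.08×√(1+1.9²) = 5.708 m
R = A/P = 3.372/5.708 = 0.5907 m
Q = (1/n)·A·R^(2/3)·S^(1/2) = (1/0.041) × 3.372 × 0.5907^(2/3) × 0.00033^(1/2) = 1.052 m³/s

1.05 m³/s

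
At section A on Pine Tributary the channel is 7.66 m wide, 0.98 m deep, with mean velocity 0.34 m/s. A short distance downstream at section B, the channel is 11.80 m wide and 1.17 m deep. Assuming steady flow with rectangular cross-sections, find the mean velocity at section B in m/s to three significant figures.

Q = A₁V₁ = (7.66×0.98) × 0.34 = 2.552 m³/s
A₂ = 11.80 × 1.17 = 13.81 m²
V₂ = Q/A₂ = 2.552/13.81 = 0.1849 m/s

0.185 m/s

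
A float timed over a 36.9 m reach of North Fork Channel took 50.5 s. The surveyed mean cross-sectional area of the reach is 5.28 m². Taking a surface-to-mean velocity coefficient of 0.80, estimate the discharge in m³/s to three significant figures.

3.09 m³/s

v_surface = L / t̄ = 36.9 / 50.5 = 0.7307 m/s
v_mean = 0.80 × 0.7307 = 0.5846 m/s
Q = A × v_mean = 5.28 × 0.5846 = 3.086 m³/s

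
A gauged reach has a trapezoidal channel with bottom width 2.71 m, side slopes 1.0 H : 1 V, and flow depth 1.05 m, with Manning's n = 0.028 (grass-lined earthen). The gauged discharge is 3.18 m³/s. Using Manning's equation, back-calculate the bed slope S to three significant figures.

A = (b + z·y)·y = (2.71 + 1.0×1.05)×1.05 = 3.948 m²
P = b + 2y√(1+z²) = 2.71 + 2×1.05×√(1+1.0²) = 5.680 m
R = A/P = 3.948/5.680 = 0.6951 m
S = (Q·n / (1·A·R^(2/3)))² = (3.18×0.028 / (1×3.948×0.7847))² = 0.0008261

0.000826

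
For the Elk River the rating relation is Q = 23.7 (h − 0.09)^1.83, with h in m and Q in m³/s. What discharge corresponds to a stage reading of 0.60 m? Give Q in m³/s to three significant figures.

Q = 23.7 × (0.60 − 0.09)^1.83 = 23.7 × 0.51^1.83 = 6.912 m³/s

6.91 m³/s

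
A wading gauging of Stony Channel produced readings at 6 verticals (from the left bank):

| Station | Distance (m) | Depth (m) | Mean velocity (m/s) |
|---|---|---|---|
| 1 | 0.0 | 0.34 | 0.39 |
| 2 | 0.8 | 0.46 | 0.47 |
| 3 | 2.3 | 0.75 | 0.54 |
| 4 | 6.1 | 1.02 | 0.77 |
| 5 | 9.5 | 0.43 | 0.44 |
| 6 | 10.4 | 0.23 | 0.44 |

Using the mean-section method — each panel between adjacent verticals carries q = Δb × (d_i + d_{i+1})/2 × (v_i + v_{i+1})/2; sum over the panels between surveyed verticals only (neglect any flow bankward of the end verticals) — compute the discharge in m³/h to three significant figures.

Panel 1-2: Δb = 0.8 m, d̄ = (0.34+0.46)/2 = 0.4, v̄ = (0.39+0.47)/2 = 0.43 → q = 0.8×0.4×0.43 = 0.1376 m³/s
Panel 2-3: Δb = 1.5 m, d̄ = (0.46+0.75)/2 = 0.605, v̄ = (0.47+0.54)/2 = 0.505 → q = 1.5×0.605×0.505 = 0.4583 m³/s
Panel 3-4: Δb = 3.8 m, d̄ = (0.75+1.02)/2 = 0.885, v̄ = (0.54+0.77)/2 = 0.655 → q = 3.8×0.885×0.655 = 2.203 m³/s
Panel 4-5: Δb = 3.4 m, d̄ = (1.02+0.43)/2 = 0.725, v̄ = (0.77+0.44)/2 = 0.605 → q = 3.4×0.725×0.605 = 1.491 m³/s
Panel 5-6: Δb = 0.9 m, d̄ = (0.43+0.23)/2 = 0.33, v̄ = (0.44+0.44)/2 = 0.44 → q = 0.9×0.33×0.44 = 0.1307 m³/s
Q = Σ q = 4.421 m³/s
= 4.421 × 3600 = 15910 m³/h

15900 m³/h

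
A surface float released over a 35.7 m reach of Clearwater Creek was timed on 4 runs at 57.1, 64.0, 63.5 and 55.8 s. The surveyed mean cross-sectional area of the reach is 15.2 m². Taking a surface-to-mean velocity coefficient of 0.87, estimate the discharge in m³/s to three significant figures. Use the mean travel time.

t̄ = (57.1 + 64.0 + 63.5 + 55.8) / 4 = 60.1 s
v_surface = L / t̄ = 35.7 / 60.1 = 0.5940 m/s
v_mean = 0.87 × 0.5940 = 0.5168 m/s
Q = A × v_mean = 15.2 × 0.5168 = 7.855 m³/s

7.86 m³/s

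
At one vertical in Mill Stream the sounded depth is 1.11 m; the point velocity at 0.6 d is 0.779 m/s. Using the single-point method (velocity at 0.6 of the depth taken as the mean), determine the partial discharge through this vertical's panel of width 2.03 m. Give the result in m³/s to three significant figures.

v̄ = v₀.₆ = 0.779 m/s
q = v̄ × d × w = 0.7790 × 1.11 × 2.03 = 1.755 m³/s

1.76 m³/s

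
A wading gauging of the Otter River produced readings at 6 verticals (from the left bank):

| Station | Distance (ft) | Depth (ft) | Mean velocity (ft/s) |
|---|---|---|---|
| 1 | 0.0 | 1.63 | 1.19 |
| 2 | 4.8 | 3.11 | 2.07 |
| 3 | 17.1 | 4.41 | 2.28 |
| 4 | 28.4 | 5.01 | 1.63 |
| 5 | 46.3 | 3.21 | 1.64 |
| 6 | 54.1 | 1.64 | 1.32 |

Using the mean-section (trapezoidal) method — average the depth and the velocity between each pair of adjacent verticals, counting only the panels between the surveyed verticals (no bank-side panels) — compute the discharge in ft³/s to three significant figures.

Panel 1-2: Δb = 4.8 ft, d̄ = (1.63+3.11)/2 = 2.37, v̄ = (1.19+2.07)/2 = 1.63 → q = 4.8×2.37×1.63 = 18.54 ft³/s
Panel 2-3: Δb = 12.3 ft, d̄ = (3.11+4.41)/2 = 3.76, v̄ = (2.07+2.28)/2 = 2.175 → q = 12.3×3.76×2.175 = 100.6 ft³/s
Panel 3-4: Δb = 11.3 ft, d̄ = (4.41+5.01)/2 = 4.71, v̄ = (2.28+1.63)/2 = 1.955 → q = 11.3×4.71×1.955 = 104.1 ft³/s
Panel 4-5: Δb = 17.9 ft, d̄ = (5.01+3.21)/2 = 4.11, v̄ = (1.63+1.64)/2 = 1.635 → q = 17.9×4.11×1.635 = 120.3 ft³/s
Panel 5-6: Δb = 7.8 ft, d̄ = (3.21+1.64)/2 = 2.425, v̄ = (1.64+1.32)/2 = 1.48 → q = 7.8×2.425×1.48 = 27.99 ft³/s
Q = Σ q = 371.5 ft³/s

371 ft³/s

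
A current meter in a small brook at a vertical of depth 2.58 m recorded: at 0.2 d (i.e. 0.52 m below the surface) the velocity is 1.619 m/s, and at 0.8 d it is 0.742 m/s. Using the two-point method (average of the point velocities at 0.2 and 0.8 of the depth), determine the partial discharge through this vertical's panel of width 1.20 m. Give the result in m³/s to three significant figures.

3.65 m³/s

v̄ = (1.619 + 0.742) / 2 = 1.181 m/s
q = v̄ × d × w = 1.181 × 2.58 × 1.20 = 3.655 m³/s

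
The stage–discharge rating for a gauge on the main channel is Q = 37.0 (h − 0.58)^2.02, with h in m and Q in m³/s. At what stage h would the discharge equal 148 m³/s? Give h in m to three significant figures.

h − h₀ = (Q/C)^(1/b) = (148/37.0)^(1/2.02) = 1.986 m
h = 0.58 + 1.986 = 2.566 m

2.57 m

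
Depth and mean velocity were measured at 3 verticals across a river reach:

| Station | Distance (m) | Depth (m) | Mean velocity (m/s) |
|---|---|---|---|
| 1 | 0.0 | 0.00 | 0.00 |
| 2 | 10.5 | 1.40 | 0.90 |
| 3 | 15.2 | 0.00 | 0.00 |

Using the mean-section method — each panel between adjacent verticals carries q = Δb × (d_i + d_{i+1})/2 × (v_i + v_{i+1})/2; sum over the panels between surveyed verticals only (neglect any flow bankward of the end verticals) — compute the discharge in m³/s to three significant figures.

4.79 m³/s

Panel 1-2: Δb = 10.5 m, d̄ = (0.00+1.40)/2 = 0.7, v̄ = (0.00+0.90)/2 = 0.45 → q = 10.5×0.7×0.45 = 3.308 m³/s
Panel 2-3: Δb = 4.7 m, d̄ = (1.40+0.00)/2 = 0.7, v̄ = (0.90+0.00)/2 = 0.45 → q = 4.7×0.7×0.45 = 1.481 m³/s
Q = Σ q = 4.788 m³/s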